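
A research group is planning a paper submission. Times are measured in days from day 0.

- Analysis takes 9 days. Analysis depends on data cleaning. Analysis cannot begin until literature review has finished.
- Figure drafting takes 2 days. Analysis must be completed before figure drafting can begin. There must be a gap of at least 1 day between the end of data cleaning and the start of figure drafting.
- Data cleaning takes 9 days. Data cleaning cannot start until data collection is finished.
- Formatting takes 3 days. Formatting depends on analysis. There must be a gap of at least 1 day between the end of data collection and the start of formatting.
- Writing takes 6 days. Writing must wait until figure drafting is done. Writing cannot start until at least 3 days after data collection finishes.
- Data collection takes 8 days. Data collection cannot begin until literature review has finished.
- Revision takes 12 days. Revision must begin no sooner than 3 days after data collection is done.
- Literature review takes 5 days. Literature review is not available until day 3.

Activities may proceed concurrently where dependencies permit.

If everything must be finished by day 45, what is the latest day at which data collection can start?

Writing has no dependents, so it just needs to finish by day 45. Starting by 45 − 6 = day 39 achieves that.
Figure drafting has to be done before writing (must start by day 39). That means finishing by day 39, i.e. starting by 39 − 2 = day 37.
Formatting must finish by day 45; it takes 3 days, so it must start by 45 − 3 = day 42.
Analysis feeds figure drafting (must start by day 37); formatting (must start by day 42). Taking the minimum, analysis must finish by day 37 and start by 37 − 9 = day 28.
Data cleaning has several dependents: analysis (must start by day 28); figure drafting (must start by day 37, minus 1-day gap → day 36). The earliest of those limits is day 28, so data cleaning must start by 28 − 9 = day 19.
Nothing follows revision; the deadline of day 45 is its only limit. It must start by 45 − 12 = day 33.
For data collection: data cleaning (must start by day 19); writing (must start by day 39, minus 3-day gap → day 36); revision (must start by day 33, minus 3-day gap → day 30); formatting (must start by day 42, minus 1-day gap → day 41). The most restrictive is day 19; with an 8-day duration, data collection must start by day 11.

11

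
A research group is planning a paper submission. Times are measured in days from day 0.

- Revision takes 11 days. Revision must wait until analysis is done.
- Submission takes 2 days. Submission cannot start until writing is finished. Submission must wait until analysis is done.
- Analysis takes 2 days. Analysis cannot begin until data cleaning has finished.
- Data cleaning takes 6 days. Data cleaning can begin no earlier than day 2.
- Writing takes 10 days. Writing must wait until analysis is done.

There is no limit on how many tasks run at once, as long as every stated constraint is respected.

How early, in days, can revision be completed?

21

Data cleaning cannot begin until its own release at day 2. It runs from day 2 to 2 + 6 = day 8.
Analysis waits on data cleaning (finishes day 8), so it starts at day 8 and finishes at 8 + 2 = day 10.
Revision waits on analysis (finishes day 10), so it starts at day 10 and finishes at 10 + 11 = day 21.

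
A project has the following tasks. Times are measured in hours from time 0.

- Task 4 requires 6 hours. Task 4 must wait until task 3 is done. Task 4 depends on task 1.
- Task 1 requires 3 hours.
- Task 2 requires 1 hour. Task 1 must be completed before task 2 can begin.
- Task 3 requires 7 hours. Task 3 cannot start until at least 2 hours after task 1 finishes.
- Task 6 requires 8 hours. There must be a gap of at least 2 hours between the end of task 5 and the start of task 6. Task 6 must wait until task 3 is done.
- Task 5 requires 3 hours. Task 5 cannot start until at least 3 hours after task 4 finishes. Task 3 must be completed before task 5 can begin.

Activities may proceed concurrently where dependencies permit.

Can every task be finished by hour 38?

Yes

Task 1 can start immediately at hour 0; it finishes at hour 3.
Task 3 cannot begin until task 1 (finishes hour 3, plus 2-hour gap → hour 5). It runs from hour 5 to 5 + 7 = hour 12.
Task 4 cannot start until task 3 (finishes hour 12); task 1 (finishes hour 3). The controlling bound is hour 12, so task 4 finishes at 12 + 6 = hour 18.
Task 5 has to wait for task 4 (finishes hour 18, plus 3-hour gap → hour 21); task 3 (finishes hour 12). The latest of these is hour 21, so task 5 runs hour 21 to 21 + 3 = hour 24.
Task 6 has to wait for task 5 (finishes hour 24, plus 2-hour gap → hour 26); task 3 (finishes hour 12). The latest of these is hour 26, so task 6 runs hour 26 to 26 + 8 = hour 34.
Task 2 cannot begin until task 1 (finishes hour 3). It runs from hour 3 to 3 + 1 = hour 4.
Every task is finished by hour 34, which is no later than the deadline of 38, so the schedule is feasible.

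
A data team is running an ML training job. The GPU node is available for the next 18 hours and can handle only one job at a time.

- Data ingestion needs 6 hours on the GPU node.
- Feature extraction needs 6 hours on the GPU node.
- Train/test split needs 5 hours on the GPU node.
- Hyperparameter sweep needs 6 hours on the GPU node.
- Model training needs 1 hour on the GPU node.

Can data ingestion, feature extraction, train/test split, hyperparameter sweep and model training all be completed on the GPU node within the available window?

No

Running back to back, the jobs need 6 + 6 + 5 + 6 + 1 = 24 hours on the GPU node.
Since 24 > 18, they cannot all fit.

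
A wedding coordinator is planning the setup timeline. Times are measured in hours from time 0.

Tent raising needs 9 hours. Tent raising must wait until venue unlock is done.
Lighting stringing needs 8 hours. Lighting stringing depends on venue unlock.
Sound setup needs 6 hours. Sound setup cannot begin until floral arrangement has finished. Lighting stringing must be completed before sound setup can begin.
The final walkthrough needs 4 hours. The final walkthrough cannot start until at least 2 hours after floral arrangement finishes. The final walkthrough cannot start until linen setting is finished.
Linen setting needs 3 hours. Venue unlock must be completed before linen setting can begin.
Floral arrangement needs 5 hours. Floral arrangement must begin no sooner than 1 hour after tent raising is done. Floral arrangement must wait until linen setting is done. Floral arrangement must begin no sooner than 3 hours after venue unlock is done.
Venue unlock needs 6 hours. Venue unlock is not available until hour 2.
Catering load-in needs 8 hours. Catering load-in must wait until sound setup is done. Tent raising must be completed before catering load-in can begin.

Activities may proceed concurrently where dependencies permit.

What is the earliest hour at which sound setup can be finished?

Venue unlock waits on its own release at hour 2, so it starts at hour 2 and finishes at 2 + 6 = hour 8.
Lighting stringing cannot begin until venue unlock (finishes hour 8). It runs from hour 8 to 8 + 8 = hour 16.
Linen setting waits on venue unlock (finishes hour 8), so it starts at hour 8 and finishes at 8 + 3 = hour 11.
Tent raising waits on venue unlock (finishes hour 8), so it starts at hour 8 and finishes at 8 + 9 = hour 17.
Floral arrangement has to wait for tent raising (finishes hour 17, plus 1-hour gap → hour 18); linen setting (finishes hour 11); venue unlock (finishes hour 8, plus 3-hour gap → hour 11). The latest of these is hour 18, so floral arrangement runs hour 18 to 18 + 5 = hour 23.
For sound setup: floral arrangement (finishes hour 23); lighting stringing (finishes hour 16). Taking the maximum gives a start of hour 23, and it finishes at 23 + 6 = hour 29.

29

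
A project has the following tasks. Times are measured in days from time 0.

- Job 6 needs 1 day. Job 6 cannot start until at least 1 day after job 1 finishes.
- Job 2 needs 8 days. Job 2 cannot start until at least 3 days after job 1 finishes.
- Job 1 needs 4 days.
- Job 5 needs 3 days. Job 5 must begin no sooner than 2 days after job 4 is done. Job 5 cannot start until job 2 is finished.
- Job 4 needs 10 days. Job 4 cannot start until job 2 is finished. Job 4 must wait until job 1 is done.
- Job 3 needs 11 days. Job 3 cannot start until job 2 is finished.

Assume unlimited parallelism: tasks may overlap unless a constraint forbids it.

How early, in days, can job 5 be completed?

Job 1 has no prerequisites, so it starts at day 0 and finishes at day 4.
Job 2 cannot begin until job 1 (finishes day 4, plus 3-day gap → day 7). It runs from day 7 to 7 + 8 = day 15.
Job 4 has to wait for job 2 (finishes day 15); job 1 (finishes day 4). The latest of these is day 15, so job 4 runs day 15 to 15 + 10 = day 25.
For job 5: job 4 (finishes day 25, plus 2-day gap → day 27); job 2 (finishes day 15). Taking the maximum gives a start of day 27, and it finishes at 27 + 3 = day 30.

30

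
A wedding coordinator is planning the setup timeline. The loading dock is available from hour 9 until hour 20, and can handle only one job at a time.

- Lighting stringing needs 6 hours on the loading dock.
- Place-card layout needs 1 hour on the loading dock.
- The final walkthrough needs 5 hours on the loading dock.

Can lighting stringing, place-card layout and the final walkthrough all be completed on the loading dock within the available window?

The loading dock window is 20 − 9 = 11 hours.
Running back to back, the jobs need 6 + 1 + 5 = 12 hours on the loading dock.
Since 12 > 11, they cannot all fit.

No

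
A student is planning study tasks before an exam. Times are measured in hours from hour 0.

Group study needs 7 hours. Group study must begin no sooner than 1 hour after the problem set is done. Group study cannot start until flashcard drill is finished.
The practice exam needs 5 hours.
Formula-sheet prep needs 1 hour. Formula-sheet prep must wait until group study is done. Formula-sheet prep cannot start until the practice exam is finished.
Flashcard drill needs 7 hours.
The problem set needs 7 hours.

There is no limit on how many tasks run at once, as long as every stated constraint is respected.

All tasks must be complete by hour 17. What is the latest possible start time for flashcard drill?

2

Formula-sheet prep has no dependents, so it just needs to finish by hour 17. Starting by 17 − 1 = hour 16 achieves that.
Since formula-sheet prep (must start by hour 16) depends on it, group study must finish by hour 16. Backing off its 7-hour duration gives a latest start of hour 9.
Flashcard drill feeds into group study (must start by hour 9); so flashcard drill must finish by hour 9 and therefore start by hour 2.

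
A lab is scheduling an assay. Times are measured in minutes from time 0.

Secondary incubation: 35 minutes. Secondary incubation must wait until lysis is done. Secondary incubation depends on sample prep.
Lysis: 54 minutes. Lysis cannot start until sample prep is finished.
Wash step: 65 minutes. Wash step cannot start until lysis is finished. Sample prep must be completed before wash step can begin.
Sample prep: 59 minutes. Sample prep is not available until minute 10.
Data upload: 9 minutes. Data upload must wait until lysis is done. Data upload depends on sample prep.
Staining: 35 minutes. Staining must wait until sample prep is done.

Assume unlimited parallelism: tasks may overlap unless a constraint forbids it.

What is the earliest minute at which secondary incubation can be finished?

Sample prep waits on its own release at minute 10, so it starts at minute 10 and finishes at 10 + 59 = minute 69.
Lysis cannot begin until sample prep (finishes minute 69). It runs from minute 69 to 69 + 54 = minute 123.
Secondary incubation cannot start until lysis (finishes minute 123); sample prep (finishes minute 69). The controlling bound is minute 123, so secondary incubation finishes at 123 + 35 = minute 158.

158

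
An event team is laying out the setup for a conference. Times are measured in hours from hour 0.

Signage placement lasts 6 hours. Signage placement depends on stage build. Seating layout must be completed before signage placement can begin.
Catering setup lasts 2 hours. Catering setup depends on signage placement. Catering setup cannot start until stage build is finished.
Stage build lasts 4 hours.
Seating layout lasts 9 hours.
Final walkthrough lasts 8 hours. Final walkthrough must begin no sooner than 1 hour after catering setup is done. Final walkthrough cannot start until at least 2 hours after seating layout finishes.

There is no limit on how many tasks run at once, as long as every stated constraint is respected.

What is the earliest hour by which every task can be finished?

Seating layout can start immediately at hour 0; it finishes at hour 9.
Stage build has no prerequisites, so it starts at hour 0 and finishes at hour 4.
Signage placement needs all of stage build (finishes hour 4); seating layout (finishes hour 9). That puts its earliest start at hour 9; it finishes at 9 + 6 = hour 15.
Catering setup has to wait for signage placement (finishes hour 15); stage build (finishes hour 4). The latest of these is hour 15, so catering setup runs hour 15 to 15 + 2 = hour 17.
Final walkthrough cannot start until catering setup (finishes hour 17, plus 1-hour gap → hour 18); seating layout (finishes hour 9, plus 2-hour gap → hour 11). The controlling bound is hour 18, so final walkthrough finishes at 18 + 8 = hour 26.
All tasks are finished once the last one completes. Finish times: Stage build at 4, Seating layout at 9, Signage placement at 15, Catering setup at 17, Final walkthrough at 26. The latest is hour 26.

26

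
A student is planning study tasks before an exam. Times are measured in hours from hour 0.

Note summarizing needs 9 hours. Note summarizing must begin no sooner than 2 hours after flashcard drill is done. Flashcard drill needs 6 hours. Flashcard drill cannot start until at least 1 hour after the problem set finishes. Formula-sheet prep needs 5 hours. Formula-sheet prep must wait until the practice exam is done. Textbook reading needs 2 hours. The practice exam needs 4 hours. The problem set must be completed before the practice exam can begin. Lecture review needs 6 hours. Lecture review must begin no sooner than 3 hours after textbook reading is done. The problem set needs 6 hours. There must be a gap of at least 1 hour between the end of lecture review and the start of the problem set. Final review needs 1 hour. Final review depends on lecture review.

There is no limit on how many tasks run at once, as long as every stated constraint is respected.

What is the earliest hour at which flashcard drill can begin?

Nothing blocks textbook reading, so it runs from hour 0 to hour 2.
Lecture review waits on textbook reading (finishes hour 2, plus 3-hour gap → hour 5), so it starts at hour 5 and finishes at 5 + 6 = hour 11.
After lecture review (finishes hour 11, plus 1-hour gap → hour 12), the problem set can start at hour 12 and finishes at hour 18.
Flashcard drill waits on the problem set (finishes hour 18, plus 1-hour gap → hour 19), so the earliest it can start is hour 19.

19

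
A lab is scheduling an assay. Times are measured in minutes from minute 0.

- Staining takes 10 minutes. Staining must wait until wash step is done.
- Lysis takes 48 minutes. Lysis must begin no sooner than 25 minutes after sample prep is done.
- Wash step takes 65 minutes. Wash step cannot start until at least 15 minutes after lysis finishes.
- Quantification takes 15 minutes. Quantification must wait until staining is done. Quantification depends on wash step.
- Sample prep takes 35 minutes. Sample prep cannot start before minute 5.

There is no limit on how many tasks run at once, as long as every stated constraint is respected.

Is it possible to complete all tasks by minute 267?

Yes

After its own release at minute 5, sample prep can start at minute 5 and finishes at minute 40.
Lysis waits on sample prep (finishes minute 40, plus 25-minute gap → minute 65), so it starts at minute 65 and finishes at 65 + 48 = minute 113.
After lysis (finishes minute 113, plus 15-minute gap → minute 128), wash step can start at minute 128 and finishes at minute 193.
Staining waits on wash step (finishes minute 193), so it starts at minute 193 and finishes at 193 + 10 = minute 203.
Quantification has to wait for staining (finishes minute 203); wash step (finishes minute 193). The latest of these is minute 203, so quantification runs minute 203 to 203 + 15 = minute 218.
Every task is finished by minute 218, which is no later than the deadline of 267, so the schedule is feasible.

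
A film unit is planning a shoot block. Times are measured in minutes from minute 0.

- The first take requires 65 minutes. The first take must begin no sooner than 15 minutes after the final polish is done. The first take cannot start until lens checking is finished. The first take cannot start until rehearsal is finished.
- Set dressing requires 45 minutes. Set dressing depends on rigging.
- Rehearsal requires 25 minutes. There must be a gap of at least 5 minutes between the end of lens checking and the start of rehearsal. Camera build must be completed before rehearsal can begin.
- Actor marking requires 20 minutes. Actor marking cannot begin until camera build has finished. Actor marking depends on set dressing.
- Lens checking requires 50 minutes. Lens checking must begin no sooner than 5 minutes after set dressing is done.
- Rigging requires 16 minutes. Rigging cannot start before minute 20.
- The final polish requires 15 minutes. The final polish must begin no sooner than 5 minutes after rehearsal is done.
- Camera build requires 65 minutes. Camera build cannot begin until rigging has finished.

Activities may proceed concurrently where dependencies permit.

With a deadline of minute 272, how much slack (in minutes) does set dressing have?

Rigging waits on its own release at minute 20, so it starts at minute 20 and finishes at 20 + 16 = minute 36.
Set dressing cannot begin until rigging (finishes minute 36). It runs from minute 36 to 36 + 45 = minute 81.

Working backward from the deadline:
Nothing follows the first take; the deadline of minute 272 is its only limit. It must start by 272 − 65 = minute 207.
The final polish feeds into the first take (must start by minute 207, minus 15-minute gap → minute 192); so the final polish must finish by minute 192 and therefore start by minute 177.
For rehearsal: the final polish (must start by minute 177, minus 5-minute gap → minute 172); the first take (must start by minute 207). The most restrictive is minute 172; with a 25-minute duration, rehearsal must start by minute 147.
Lens checking has several dependents: rehearsal (must start by minute 147, minus 5-minute gap → minute 142); the first take (must start by minute 207). The earliest of those limits is minute 142, so lens checking must start by 142 − 50 = minute 92.
Nothing follows actor marking; the deadline of minute 272 is its only limit. It must start by 272 − 20 = minute 252.
For set dressing: lens checking (must start by minute 92, minus 5-minute gap → minute 87); actor marking (must start by minute 252). The most restrictive is minute 87; with a 45-minute duration, set dressing must start by minute 42.
So set dressing can start as early as minute 36 and as late as minute 42, giving 42 − 36 = 6 minutes of slack.

6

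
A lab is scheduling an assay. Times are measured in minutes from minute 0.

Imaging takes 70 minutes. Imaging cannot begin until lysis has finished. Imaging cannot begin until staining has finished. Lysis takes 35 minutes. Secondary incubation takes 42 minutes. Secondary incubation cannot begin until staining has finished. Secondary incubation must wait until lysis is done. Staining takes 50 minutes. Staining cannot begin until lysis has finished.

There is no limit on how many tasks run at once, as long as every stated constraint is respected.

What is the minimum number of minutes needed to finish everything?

Nothing blocks lysis, so it runs from minute 0 to minute 35.
Staining cannot begin until lysis (finishes minute 35). It runs from minute 35 to 35 + 50 = minute 85.
For imaging: lysis (finishes minute 35); staining (finishes minute 85). Taking the maximum gives a start of minute 85, and it finishes at 85 + 70 = minute 155.
For secondary incubation: staining (finishes minute 85); lysis (finishes minute 35). Taking the maximum gives a start of minute 85, and it finishes at 85 + 42 = minute 127.
All tasks are finished once the last one completes. Finish times: Lysis at 35, Staining at 85, Secondary incubation at 127, Imaging at 155. The latest is minute 155.

155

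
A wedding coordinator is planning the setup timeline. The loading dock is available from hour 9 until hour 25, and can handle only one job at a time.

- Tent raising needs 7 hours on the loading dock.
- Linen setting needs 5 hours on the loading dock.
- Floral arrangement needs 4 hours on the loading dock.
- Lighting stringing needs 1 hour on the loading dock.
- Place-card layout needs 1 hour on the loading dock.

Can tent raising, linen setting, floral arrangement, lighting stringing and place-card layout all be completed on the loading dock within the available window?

No

The loading dock window is 25 − 9 = 16 hours.
Running back to back, the jobs need 7 + 5 + 4 + 1 + 1 = 18 hours on the loading dock.
Since 18 > 16, they cannot all fit.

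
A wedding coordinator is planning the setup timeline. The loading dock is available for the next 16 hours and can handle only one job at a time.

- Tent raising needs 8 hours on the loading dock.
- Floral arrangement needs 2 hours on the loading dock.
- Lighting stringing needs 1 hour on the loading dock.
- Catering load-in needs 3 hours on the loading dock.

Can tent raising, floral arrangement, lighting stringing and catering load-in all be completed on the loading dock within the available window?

Running back to back, the jobs need 8 + 2 + 1 + 3 = 14 hours on the loading dock.
Since 14 ≤ 16, they fit within the window.

Yes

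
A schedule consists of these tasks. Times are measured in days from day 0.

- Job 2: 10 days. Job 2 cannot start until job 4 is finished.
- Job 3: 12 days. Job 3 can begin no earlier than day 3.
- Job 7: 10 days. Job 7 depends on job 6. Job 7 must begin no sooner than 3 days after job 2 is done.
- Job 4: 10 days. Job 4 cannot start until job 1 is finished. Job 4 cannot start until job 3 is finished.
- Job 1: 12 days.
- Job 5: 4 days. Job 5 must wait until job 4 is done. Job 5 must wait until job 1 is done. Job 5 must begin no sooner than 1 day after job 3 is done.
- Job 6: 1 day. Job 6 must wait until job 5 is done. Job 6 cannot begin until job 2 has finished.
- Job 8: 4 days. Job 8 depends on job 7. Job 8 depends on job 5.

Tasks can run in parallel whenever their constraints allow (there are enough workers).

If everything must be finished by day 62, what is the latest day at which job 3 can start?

To finish by day 62, job 8 (duration 4) must start no later than day 58.
Job 7 must finish before job 8 (must start by day 58). With a 10-day duration, job 7 must start by 58 − 10 = day 48.
Job 6 must finish before job 7 (must start by day 48). With a 1-day duration, job 6 must start by 48 − 1 = day 47.
Job 2 feeds job 6 (must start by day 47); job 7 (must start by day 48, minus 3-day gap → day 45). Taking the minimum, job 2 must finish by day 45 and start by 45 − 10 = day 35.
Job 5 must finish in time for job 6 (must start by day 47); job 8 (must start by day 58). The tightest is day 47, so job 5 must start by 47 − 4 = day 43.
Job 4 has several dependents: job 2 (must start by day 35); job 5 (must start by day 43). The earliest of those limits is day 35, so job 4 must start by 35 − 10 = day 25.
For job 3: job 4 (must start by day 25); job 5 (must start by day 43, minus 1-day gap → day 42). The most restrictive is day 25; with a 12-day duration, job 3 must start by day 13.

13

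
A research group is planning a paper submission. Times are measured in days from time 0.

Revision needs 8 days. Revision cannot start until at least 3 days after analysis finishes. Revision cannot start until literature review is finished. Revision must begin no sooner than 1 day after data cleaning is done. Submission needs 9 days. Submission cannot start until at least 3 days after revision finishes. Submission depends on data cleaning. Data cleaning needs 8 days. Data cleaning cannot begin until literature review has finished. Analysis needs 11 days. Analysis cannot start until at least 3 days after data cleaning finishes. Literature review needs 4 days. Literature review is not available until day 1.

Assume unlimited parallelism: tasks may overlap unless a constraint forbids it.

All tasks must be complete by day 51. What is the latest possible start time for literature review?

2

Submission has no dependents, so it just needs to finish by day 51. Starting by 51 − 9 = day 42 achieves that.
Revision has to be done before submission (must start by day 42, minus 3-day gap → day 39). That means finishing by day 39, i.e. starting by 39 − 8 = day 31.
Since revision (must start by day 31, minus 3-day gap → day 28) depends on it, analysis must finish by day 28. Backing off its 11-day duration gives a latest start of day 17.
Data cleaning feeds analysis (must start by day 17, minus 3-day gap → day 14); revision (must start by day 31, minus 1-day gap → day 30); submission (must start by day 42). Taking the minimum, data cleaning must finish by day 14 and start by 14 − 8 = day 6.
Literature review has several dependents: data cleaning (must start by day 6); revision (must start by day 31). The earliest of those limits is day 6, so literature review must start by 6 − 4 = day 2.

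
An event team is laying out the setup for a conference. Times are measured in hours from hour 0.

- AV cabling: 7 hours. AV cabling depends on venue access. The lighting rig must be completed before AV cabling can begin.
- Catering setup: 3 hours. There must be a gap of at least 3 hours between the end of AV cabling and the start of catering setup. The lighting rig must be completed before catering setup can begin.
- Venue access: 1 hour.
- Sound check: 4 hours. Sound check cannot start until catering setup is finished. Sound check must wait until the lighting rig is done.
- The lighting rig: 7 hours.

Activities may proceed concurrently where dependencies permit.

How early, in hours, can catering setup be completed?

20

The lighting rig has no prerequisites, so it starts at hour 0 and finishes at hour 7.
Nothing blocks venue access, so it runs from hour 0 to hour 1.
AV cabling cannot start until venue access (finishes hour 1); the lighting rig (finishes hour 7). The controlling bound is hour 7, so AV cabling finishes at 7 + 7 = hour 14.
Catering setup needs all of AV cabling (finishes hour 14, plus 3-hour gap → hour 17); the lighting rig (finishes hour 7). That puts its earliest start at hour 17; it finishes at 17 + 3 = hour 20.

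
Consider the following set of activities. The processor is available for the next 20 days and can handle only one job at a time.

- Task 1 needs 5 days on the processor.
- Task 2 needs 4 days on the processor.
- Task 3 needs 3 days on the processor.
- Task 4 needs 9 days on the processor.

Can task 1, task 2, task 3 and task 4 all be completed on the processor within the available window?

Running back to back, the jobs need 5 + 4 + 3 + 9 = 21 days on the processor.
Since 21 > 20, they cannot all fit.

No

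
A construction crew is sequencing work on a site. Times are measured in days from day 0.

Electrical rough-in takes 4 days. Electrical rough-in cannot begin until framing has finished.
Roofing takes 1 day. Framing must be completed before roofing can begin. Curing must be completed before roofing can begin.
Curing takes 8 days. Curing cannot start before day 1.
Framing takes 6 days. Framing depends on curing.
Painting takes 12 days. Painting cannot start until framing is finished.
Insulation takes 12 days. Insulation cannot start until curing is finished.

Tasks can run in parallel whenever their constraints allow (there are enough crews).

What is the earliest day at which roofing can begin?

Curing cannot begin until its own release at day 1. It runs from day 1 to 1 + 8 = day 9.
After curing (finishes day 9), framing can start at day 9 and finishes at day 15.
Roofing waits on framing (finishes day 15); curing (finishes day 9). The latest of these is day 15, which is the earliest roofing can start.

15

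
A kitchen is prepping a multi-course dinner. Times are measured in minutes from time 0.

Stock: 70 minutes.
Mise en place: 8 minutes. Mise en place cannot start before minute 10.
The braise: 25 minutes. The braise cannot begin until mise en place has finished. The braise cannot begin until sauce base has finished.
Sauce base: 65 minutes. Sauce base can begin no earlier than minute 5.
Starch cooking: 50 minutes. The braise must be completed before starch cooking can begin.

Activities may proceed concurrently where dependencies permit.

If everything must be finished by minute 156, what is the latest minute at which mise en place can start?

Starch cooking must finish by minute 156; it takes 50 minutes, so it must start by 156 − 50 = minute 106.
Since starch cooking (must start by minute 106) depends on it, the braise must finish by minute 106. Backing off its 25-minute duration gives a latest start of minute 81.
Mise en place must finish before the braise (must start by minute 81). With an 8-minute duration, mise en place must start by 81 − 8 = minute 73.

73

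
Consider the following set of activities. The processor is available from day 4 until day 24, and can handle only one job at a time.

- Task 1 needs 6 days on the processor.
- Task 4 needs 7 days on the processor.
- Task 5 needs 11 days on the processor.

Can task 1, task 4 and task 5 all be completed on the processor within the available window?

The processor window is 24 − 4 = 20 days.
Running back to back, the jobs need 6 + 7 + 11 = 24 days on the processor.
Since 24 > 20, they cannot all fit.

No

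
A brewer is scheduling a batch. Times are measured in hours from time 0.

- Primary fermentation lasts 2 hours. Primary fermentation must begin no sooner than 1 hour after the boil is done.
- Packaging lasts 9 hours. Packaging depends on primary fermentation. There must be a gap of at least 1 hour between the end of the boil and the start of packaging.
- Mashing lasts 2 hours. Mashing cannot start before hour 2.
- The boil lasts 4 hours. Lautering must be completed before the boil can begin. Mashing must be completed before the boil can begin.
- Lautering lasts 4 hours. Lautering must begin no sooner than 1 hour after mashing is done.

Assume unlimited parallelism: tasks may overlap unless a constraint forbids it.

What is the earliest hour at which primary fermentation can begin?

After its own release at hour 2, mashing can start at hour 2 and finishes at hour 4.
Lautering waits on mashing (finishes hour 4, plus 1-hour gap → hour 5), so it starts at hour 5 and finishes at 5 + 4 = hour 9.
For the boil: lautering (finishes hour 9); mashing (finishes hour 4). Taking the maximum gives a start of hour 9, and it finishes at 9 + 4 = hour 13.
Primary fermentation waits on the boil (finishes hour 13, plus 1-hour gap → hour 14), so the earliest it can start is hour 14.

14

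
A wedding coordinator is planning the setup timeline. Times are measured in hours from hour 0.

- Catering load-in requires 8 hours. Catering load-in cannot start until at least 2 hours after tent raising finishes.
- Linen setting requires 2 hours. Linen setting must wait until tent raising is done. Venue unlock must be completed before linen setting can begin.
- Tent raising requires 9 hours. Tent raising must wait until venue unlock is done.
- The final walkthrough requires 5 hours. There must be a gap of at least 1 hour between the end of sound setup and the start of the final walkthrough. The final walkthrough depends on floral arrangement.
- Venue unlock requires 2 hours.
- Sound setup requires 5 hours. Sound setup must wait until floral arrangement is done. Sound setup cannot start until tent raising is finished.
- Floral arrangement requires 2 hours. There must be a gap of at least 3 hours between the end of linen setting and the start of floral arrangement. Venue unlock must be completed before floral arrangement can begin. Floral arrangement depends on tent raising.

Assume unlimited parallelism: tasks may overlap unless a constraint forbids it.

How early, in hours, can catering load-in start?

13

Nothing blocks venue unlock, so it runs from hour 0 to hour 2.
Tent raising waits on venue unlock (finishes hour 2), so it starts at hour 2 and finishes at 2 + 9 = hour 11.
Catering load-in waits on tent raising (finishes hour 11, plus 2-hour gap → hour 13), so the earliest it can start is hour 13.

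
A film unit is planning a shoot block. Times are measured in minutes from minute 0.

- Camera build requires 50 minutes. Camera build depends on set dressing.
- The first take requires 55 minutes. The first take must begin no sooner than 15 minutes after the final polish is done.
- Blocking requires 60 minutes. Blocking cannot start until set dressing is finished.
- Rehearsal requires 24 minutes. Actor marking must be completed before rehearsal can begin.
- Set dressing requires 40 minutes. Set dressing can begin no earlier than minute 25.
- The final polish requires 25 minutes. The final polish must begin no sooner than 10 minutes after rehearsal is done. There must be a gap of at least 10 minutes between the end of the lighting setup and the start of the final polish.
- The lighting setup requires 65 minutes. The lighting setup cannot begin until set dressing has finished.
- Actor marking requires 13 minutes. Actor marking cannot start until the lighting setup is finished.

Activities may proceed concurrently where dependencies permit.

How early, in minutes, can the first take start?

217

Set dressing waits on its own release at minute 25, so it starts at minute 25 and finishes at 25 + 40 = minute 65.
The lighting setup waits on set dressing (finishes minute 65), so it starts at minute 65 and finishes at 65 + 65 = minute 130.
Actor marking waits on the lighting setup (finishes minute 130), so it starts at minute 130 and finishes at 130 + 13 = minute 143.
Rehearsal cannot begin until actor marking (finishes minute 143). It runs from minute 143 to 143 + 24 = minute 167.
The final polish needs all of rehearsal (finishes minute 167, plus 10-minute gap → minute 177); the lighting setup (finishes minute 130, plus 10-minute gap → minute 140). That puts its earliest start at minute 177; it finishes at 177 + 25 = minute 202.
The first take waits on the final polish (finishes minute 202, plus 15-minute gap → minute 217), so the earliest it can start is minute 217.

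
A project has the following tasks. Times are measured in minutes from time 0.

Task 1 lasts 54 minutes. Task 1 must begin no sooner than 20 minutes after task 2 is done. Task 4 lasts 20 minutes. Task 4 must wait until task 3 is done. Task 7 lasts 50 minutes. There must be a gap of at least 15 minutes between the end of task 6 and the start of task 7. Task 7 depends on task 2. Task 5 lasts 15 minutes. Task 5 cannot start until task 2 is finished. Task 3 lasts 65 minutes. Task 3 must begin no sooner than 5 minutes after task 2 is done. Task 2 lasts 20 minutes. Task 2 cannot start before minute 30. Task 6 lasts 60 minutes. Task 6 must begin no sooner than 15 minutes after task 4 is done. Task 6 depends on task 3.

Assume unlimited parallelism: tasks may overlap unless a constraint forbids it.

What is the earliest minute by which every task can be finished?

280

Task 2 waits on its own release at minute 30, so it starts at minute 30 and finishes at 30 + 20 = minute 50.
Task 5 waits on task 2 (finishes minute 50), so it starts at minute 50 and finishes at 50 + 15 = minute 65.
Task 3 cannot begin until task 2 (finishes minute 50, plus 5-minute gap → minute 55). It runs from minute 55 to 55 + 65 = minute 120.
Task 4 waits on task 3 (finishes minute 120), so it starts at minute 120 and finishes at 120 + 20 = minute 140.
Task 6 needs all of task 4 (finishes minute 140, plus 15-minute gap → minute 155); task 3 (finishes minute 120). That puts its earliest start at minute 155; it finishes at 155 + 60 = minute 215.
Task 7 has to wait for task 6 (finishes minute 215, plus 15-minute gap → minute 230); task 2 (finishes minute 50). The latest of these is minute 230, so task 7 runs minute 230 to 230 + 50 = minute 280.
After task 2 (finishes minute 50, plus 20-minute gap → minute 70), task 1 can start at minute 70 and finishes at minute 124.
All tasks are finished once the last one completes. Finish times: Task 1 at 124, Task 2 at 50, Task 3 at 120, Task 4 at 140, Task 5 at 65, Task 6 at 215, Task 7 at 280. The latest is minute 280.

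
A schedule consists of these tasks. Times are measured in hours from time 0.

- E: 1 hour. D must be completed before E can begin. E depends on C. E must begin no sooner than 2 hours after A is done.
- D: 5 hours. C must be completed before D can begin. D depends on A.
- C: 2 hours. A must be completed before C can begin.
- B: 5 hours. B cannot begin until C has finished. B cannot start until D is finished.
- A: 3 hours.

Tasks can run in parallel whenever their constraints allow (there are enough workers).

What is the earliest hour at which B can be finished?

15

A has no prerequisites, so it starts at hour 0 and finishes at hour 3.
C cannot begin until A (finishes hour 3). It runs from hour 3 to 3 + 2 = hour 5.
D cannot start until C (finishes hour 5); A (finishes hour 3). The controlling bound is hour 5, so D finishes at 5 + 5 = hour 10.
B cannot start until C (finishes hour 5); D (finishes hour 10). The controlling bound is hour 10, so B finishes at 10 + 5 = hour 15.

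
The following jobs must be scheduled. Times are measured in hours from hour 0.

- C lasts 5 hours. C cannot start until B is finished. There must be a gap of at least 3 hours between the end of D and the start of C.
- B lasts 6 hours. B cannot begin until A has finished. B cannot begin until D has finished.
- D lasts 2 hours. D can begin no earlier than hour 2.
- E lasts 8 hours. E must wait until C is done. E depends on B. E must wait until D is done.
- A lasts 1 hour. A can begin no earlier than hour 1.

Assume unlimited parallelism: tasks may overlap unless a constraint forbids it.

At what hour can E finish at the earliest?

D cannot begin until its own release at hour 2. It runs from hour 2 to 2 + 2 = hour 4.
A waits on its own release at hour 1, so it starts at hour 1 and finishes at 1 + 1 = hour 2.
For B: A (finishes hour 2); D (finishes hour 4). Taking the maximum gives a start of hour 4, and it finishes at 4 + 6 = hour 10.
C cannot start until B (finishes hour 10); D (finishes hour 4, plus 3-hour gap → hour 7). The controlling bound is hour 10, so C finishes at 10 + 5 = hour 15.
E cannot start until C (finishes hour 15); B (finishes hour 10); D (finishes hour 4). The controlling bound is hour 15, so E finishes at 15 + 8 = hour 23.

23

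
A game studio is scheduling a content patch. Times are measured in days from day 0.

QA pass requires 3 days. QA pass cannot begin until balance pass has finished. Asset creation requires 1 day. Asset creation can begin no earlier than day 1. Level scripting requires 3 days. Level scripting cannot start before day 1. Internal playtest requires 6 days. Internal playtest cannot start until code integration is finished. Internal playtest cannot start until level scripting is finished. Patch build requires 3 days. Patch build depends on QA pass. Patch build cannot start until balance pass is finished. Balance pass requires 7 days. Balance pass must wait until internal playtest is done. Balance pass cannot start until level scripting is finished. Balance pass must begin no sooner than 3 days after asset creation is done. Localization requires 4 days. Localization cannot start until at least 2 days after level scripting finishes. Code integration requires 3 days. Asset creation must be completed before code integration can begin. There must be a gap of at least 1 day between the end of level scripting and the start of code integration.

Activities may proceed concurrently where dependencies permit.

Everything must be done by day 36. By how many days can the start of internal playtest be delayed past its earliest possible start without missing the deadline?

9

Level scripting cannot begin until its own release at day 1. It runs from day 1 to 1 + 3 = day 4.
Asset creation cannot begin until its own release at day 1. It runs from day 1 to 1 + 1 = day 2.
Code integration cannot start until asset creation (finishes day 2); level scripting (finishes day 4, plus 1-day gap → day 5). The controlling bound is day 5, so code integration finishes at 5 + 3 = day 8.
Internal playtest cannot start until code integration (finishes day 8); level scripting (finishes day 4). The controlling bound is day 8, so internal playtest finishes at 8 + 6 = day 14.

Working backward from the deadline:
Patch build has no dependents, so it just needs to finish by day 36. Starting by 36 − 3 = day 33 achieves that.
Since patch build (must start by day 33) depends on it, QA pass must finish by day 33. Backing off its 3-day duration gives a latest start of day 30.
Balance pass must finish in time for QA pass (must start by day 30); patch build (must start by day 33). The tightest is day 30, so balance pass must start by 30 − 7 = day 23.
Internal playtest feeds into balance pass (must start by day 23); so internal playtest must finish by day 23 and therefore start by day 17.
So internal playtest can start as early as day 8 and as late as day 17, giving 17 − 8 = 9 days of slack.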